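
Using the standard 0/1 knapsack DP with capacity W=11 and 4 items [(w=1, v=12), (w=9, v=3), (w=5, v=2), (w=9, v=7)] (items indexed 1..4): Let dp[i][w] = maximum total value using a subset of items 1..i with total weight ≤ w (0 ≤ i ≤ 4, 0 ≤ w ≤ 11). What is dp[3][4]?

i\w   0   1   2   3   4   5   6   7   8   9  10  11
  0   0   0   0   0   0   0   0   0   0   0   0   0
  1   0  12  12  12  12  12  12  12  12  12  12  12
  2   0  12  12  12  12  12  12  12  12  12  15  15
  3   0  12  12  12  12  12  14  14  14  14  15  15
  4   0  12  12  12  12  12  14  14  14  14  19  19

12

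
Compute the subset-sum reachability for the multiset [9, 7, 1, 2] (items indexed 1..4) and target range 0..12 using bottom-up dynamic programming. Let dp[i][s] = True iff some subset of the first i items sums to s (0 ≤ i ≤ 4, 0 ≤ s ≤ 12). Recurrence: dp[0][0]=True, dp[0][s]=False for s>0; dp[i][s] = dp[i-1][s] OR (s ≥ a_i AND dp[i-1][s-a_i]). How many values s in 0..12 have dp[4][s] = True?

10

i\s   0   1   2   3   4   5   6   7   8   9  10  11  12
  0   T   F   F   F   F   F   F   F   F   F   F   F   F
  1   T   F   F   F   F   F   F   F   F   T   F   F   F
  2   T   F   F   F   F   F   F   T   F   T   F   F   F
  3   T   T   F   F   F   F   F   T   T   T   T   F   F
  4   T   T   T   T   F   F   F   T   T   T   T   T   T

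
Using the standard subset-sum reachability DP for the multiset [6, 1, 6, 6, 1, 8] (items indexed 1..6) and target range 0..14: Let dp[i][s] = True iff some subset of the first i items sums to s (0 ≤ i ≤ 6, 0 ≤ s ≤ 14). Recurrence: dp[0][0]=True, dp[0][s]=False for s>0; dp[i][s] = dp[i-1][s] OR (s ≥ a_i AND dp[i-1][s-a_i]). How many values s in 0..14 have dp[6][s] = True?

11

i\s   0   1   2   3   4   5   6   7   8   9  10  11  12  13  14
  0   T   F   F   F   F   F   F   F   F   F   F   F   F   F   F
  1   T   F   F   F   F   F   T   F   F   F   F   F   F   F   F
  2   T   T   F   F   F   F   T   T   F   F   F   F   F   F   F
  3   T   T   F   F   F   F   T   T   F   F   F   F   T   T   F
  4   T   T   F   F   F   F   T   T   F   F   F   F   T   T   F
  5   T   T   T   F   F   F   T   T   T   F   F   F   T   T   T
  6   T   T   T   F   F   F   T   T   T   T   T   F   T   T   T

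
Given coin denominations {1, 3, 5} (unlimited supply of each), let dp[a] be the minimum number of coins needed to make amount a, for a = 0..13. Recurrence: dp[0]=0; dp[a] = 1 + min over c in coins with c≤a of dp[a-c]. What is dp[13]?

3

 a  0  1  2  3  4  5  6  7  8  9 10 11 12 13
dp  0  1  2  1  2  1  2  3  2  3  2  3  4  3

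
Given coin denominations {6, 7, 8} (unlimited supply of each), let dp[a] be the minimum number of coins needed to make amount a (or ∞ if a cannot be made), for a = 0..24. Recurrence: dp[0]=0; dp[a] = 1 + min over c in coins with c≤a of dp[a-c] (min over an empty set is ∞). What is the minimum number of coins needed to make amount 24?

3

 a  0  1  2  3  4  5  6  7  8  9 10 11 12 13 14 15 16 17 18 19 20 21 22 23 24
dp  0  -  -  -  -  -  1  1  1  -  -  -  2  2  2  2  2  -  3  3  3  3  3  3  3
(- denotes ∞ / unreachable)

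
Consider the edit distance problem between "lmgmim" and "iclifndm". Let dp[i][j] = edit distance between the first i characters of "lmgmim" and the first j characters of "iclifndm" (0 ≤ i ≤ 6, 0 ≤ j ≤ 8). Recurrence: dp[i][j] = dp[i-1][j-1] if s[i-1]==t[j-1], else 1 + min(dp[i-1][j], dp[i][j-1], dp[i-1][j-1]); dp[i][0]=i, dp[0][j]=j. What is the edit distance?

6

   ''  i  c  l  i  f  n  d  m
''  0  1  2  3  4  5  6  7  8
 l  1  1  2  2  3  4  5  6  7
 m  2  2  2  3  3  4  5  6  6
 g  3  3  3  3  4  4  5  6  7
 m  4  4  4  4  4  5  5  6  6
 i  5  4  5  5  4  5  6  6  7
 m  6  5  5  6  5  5  6  7  6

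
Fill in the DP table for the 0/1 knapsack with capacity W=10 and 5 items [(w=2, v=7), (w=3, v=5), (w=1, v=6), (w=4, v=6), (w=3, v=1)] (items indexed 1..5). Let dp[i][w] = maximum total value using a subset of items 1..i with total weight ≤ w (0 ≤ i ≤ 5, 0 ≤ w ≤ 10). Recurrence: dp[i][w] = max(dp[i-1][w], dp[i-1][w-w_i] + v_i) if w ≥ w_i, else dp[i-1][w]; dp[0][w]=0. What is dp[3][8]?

i\w   0   1   2   3   4   5   6   7   8   9  10
  0   0   0   0   0   0   0   0   0   0   0   0
  1   0   0   7   7   7   7   7   7   7   7   7
  2   0   0   7   7   7  12  12  12  12  12  12
  3   0   6   7  13  13  13  18  18  18  18  18
  4   0   6   7  13  13  13  18  19  19  19  24
  5   0   6   7  13  13  13  18  19  19  19  24

18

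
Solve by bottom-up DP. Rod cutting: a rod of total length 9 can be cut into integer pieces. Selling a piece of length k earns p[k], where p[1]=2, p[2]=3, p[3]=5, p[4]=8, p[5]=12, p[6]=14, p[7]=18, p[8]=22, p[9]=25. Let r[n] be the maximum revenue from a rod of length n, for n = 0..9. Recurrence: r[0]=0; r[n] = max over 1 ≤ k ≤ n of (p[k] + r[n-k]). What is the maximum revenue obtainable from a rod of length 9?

25

   n    0    1    2    3    4    5    6    7    8    9
r[n]    0    2    4    6    8   12   14   18   22   25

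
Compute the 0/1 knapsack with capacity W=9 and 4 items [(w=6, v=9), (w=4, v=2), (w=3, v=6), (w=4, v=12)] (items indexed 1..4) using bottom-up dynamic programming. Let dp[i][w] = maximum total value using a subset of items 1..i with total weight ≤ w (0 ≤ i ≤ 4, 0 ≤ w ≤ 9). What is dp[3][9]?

15

i\w   0   1   2   3   4   5   6   7   8   9
  0   0   0   0   0   0   0   0   0   0   0
  1   0   0   0   0   0   0   9   9   9   9
  2   0   0   0   0   2   2   9   9   9   9
  3   0   0   0   6   6   6   9   9   9  15
  4   0   0   0   6  12  12  12  18  18  18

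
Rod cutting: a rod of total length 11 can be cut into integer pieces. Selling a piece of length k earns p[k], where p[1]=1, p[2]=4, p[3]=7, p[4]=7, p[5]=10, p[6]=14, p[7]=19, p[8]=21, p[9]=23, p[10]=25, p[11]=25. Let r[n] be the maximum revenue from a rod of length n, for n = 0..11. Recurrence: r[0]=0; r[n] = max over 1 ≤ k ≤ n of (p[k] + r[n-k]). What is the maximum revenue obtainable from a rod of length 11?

   n    0    1    2    3    4    5    6    7    8    9   10   11
r[n]    0    1    4    7    8   11   14   19   21   23   26   28

28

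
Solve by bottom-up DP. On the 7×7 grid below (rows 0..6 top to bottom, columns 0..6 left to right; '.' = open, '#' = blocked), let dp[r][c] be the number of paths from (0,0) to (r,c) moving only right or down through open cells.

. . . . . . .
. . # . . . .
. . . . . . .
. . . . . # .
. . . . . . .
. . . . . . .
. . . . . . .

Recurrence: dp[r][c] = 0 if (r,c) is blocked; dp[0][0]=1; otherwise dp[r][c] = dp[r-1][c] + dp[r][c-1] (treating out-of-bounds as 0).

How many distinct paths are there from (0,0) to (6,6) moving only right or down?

442

r\c   0   1   2   3   4   5   6
  0   1   1   1   1   1   1   1
  1   1   2   0   1   2   3   4
  2   1   3   3   4   6   9  13
  3   1   4   7  11  17   0  13
  4   1   5  12  23  40  40  53
  5   1   6  18  41  81 121 174
  6   1   7  25  66 147 268 442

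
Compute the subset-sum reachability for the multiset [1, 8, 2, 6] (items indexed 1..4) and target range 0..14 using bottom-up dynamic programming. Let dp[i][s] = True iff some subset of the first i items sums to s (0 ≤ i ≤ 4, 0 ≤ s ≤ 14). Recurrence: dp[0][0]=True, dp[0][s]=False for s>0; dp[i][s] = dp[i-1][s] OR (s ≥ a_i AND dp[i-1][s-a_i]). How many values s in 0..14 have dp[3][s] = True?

8

i\s   0   1   2   3   4   5   6   7   8   9  10  11  12  13  14
  0   T   F   F   F   F   F   F   F   F   F   F   F   F   F   F
  1   T   T   F   F   F   F   F   F   F   F   F   F   F   F   F
  2   T   T   F   F   F   F   F   F   T   T   F   F   F   F   F
  3   T   T   T   T   F   F   F   F   T   T   T   T   F   F   F
  4   T   T   T   T   F   F   T   T   T   T   T   T   F   F   T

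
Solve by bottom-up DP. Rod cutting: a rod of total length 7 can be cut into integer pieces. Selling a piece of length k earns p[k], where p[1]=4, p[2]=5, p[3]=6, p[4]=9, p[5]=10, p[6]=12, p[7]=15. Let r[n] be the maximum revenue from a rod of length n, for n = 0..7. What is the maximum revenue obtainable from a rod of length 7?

   n    0    1    2    3    4    5    6    7
r[n]    0    4    8   12   16   20   24   28

28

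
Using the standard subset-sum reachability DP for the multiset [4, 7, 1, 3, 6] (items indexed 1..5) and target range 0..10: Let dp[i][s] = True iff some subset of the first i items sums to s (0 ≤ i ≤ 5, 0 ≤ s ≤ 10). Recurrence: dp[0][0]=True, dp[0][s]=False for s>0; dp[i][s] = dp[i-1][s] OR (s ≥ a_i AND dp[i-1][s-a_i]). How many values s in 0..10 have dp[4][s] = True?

8

i\s   0   1   2   3   4   5   6   7   8   9  10
  0   T   F   F   F   F   F   F   F   F   F   F
  1   T   F   F   F   T   F   F   F   F   F   F
  2   T   F   F   F   T   F   F   T   F   F   F
  3   T   T   F   F   T   T   F   T   T   F   F
  4   T   T   F   T   T   T   F   T   T   F   T
  5   T   T   F   T   T   T   T   T   T   T   T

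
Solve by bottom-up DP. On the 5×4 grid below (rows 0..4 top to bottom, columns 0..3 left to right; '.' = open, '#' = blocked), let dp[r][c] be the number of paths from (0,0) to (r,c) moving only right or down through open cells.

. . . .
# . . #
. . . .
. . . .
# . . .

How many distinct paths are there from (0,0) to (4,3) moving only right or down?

r\c   0   1   2   3
  0   1   1   1   1
  1   0   1   2   0
  2   0   1   3   3
  3   0   1   4   7
  4   0   1   5  12

12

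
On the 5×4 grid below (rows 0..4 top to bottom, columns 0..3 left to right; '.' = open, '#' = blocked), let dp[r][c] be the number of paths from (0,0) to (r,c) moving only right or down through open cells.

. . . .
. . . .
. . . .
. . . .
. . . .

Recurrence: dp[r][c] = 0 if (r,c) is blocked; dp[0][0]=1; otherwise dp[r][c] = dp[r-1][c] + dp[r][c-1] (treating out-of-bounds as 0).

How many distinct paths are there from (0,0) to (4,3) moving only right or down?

35

r\c   0   1   2   3
  0   1   1   1   1
  1   1   2   3   4
  2   1   3   6  10
  3   1   4  10  20
  4   1   5  15  35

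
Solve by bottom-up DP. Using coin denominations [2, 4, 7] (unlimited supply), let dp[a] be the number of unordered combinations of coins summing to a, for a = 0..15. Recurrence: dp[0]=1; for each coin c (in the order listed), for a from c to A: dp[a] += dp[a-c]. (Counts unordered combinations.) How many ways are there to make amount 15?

3

after  coin     0     1     2     3     4     5     6     7     8     9    10    11    12    13    14    15
          2     1     0     1     0     1     0     1     0     1     0     1     0     1     0     1     0
          4     1     0     1     0     2     0     2     0     3     0     3     0     4     0     4     0
          7     1     0     1     0     2     0     2     1     3     1     3     2     4     2     5     3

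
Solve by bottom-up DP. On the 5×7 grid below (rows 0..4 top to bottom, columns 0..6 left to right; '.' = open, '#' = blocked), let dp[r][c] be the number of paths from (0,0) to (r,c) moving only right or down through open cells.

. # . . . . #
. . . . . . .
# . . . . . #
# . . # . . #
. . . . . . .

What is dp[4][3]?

4

r\c   0   1   2   3   4   5   6
  0   1   0   0   0   0   0   0
  1   1   1   1   1   1   1   1
  2   0   1   2   3   4   5   0
  3   0   1   3   0   4   9   0
  4   0   1   4   4   8  17  17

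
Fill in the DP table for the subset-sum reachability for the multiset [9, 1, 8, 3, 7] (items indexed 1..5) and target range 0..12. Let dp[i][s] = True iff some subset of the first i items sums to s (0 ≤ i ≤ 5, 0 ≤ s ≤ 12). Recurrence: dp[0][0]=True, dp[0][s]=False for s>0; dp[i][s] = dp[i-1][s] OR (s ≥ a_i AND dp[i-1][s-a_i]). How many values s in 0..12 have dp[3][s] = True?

i\s   0   1   2   3   4   5   6   7   8   9  10  11  12
  0   T   F   F   F   F   F   F   F   F   F   F   F   F
  1   T   F   F   F   F   F   F   F   F   T   F   F   F
  2   T   T   F   F   F   F   F   F   F   T   T   F   F
  3   T   T   F   F   F   F   F   F   T   T   T   F   F
  4   T   T   F   T   T   F   F   F   T   T   T   T   T
  5   T   T   F   T   T   F   F   T   T   T   T   T   T

5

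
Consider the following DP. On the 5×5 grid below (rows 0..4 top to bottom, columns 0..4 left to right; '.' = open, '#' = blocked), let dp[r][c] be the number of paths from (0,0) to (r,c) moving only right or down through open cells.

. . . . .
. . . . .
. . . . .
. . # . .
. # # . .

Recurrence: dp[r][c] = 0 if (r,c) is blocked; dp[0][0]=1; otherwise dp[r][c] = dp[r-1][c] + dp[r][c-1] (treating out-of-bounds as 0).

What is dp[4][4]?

35

r\c   0   1   2   3   4
  0   1   1   1   1   1
  1   1   2   3   4   5
  2   1   3   6  10  15
  3   1   4   0  10  25
  4   1   0   0  10  35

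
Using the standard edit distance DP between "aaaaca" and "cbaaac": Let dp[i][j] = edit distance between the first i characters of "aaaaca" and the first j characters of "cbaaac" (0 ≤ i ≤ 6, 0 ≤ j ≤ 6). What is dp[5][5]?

   ''  c  b  a  a  a  c
''  0  1  2  3  4  5  6
 a  1  1  2  2  3  4  5
 a  2  2  2  2  2  3  4
 a  3  3  3  2  2  2  3
 a  4  4  4  3  2  2  3
 c  5  4  5  4  3  3  2
 a  6  5  5  5  4  3  3

3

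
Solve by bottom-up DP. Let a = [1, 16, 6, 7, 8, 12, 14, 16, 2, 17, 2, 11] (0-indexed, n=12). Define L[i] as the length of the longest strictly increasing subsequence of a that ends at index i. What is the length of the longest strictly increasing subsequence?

   i    0    1    2    3    4    5    6    7    8    9   10   11
a[i]    1   16    6    7    8   12   14   16    2   17    2   11
L[i]    1    2    2    3    4    5    6    7    2    8    2    5

8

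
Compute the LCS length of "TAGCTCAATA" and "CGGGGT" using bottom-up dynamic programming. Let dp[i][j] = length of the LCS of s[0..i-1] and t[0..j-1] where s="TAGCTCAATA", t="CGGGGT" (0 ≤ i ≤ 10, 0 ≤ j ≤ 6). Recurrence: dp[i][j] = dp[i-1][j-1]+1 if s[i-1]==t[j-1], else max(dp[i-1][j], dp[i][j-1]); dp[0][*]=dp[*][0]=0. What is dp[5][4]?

1

   ''  C  G  G  G  G  T
''  0  0  0  0  0  0  0
 T  0  0  0  0  0  0  1
 A  0  0  0  0  0  0  1
 G  0  0  1  1  1  1  1
 C  0  1  1  1  1  1  1
 T  0  1  1  1  1  1  2
 C  0  1  1  1  1  1  2
 A  0  1  1  1  1  1  2
 A  0  1  1  1  1  1  2
 T  0  1  1  1  1  1  2
 A  0  1  1  1  1  1  2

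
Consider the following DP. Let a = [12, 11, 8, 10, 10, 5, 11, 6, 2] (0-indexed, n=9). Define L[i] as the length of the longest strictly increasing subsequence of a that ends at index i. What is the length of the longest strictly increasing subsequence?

3

   i    0    1    2    3    4    5    6    7    8
a[i]   12   11    8   10   10    5   11    6    2
L[i]    1    1    1    2    2    1    3    2    1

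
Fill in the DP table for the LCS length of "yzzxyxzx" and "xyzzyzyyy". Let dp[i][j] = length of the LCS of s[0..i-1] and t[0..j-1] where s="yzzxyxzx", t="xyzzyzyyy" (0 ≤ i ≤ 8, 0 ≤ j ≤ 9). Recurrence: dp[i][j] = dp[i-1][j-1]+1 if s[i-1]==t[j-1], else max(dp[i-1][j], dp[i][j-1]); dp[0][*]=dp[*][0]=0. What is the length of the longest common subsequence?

   ''  x  y  z  z  y  z  y  y  y
''  0  0  0  0  0  0  0  0  0  0
 y  0  0  1  1  1  1  1  1  1  1
 z  0  0  1  2  2  2  2  2  2  2
 z  0  0  1  2  3  3  3  3  3  3
 x  0  1  1  2  3  3  3  3  3  3
 y  0  1  2  2  3  4  4  4  4  4
 x  0  1  2  2  3  4  4  4  4  4
 z  0  1  2  3  3  4  5  5  5  5
 x  0  1  2  3  3  4  5  5  5  5

5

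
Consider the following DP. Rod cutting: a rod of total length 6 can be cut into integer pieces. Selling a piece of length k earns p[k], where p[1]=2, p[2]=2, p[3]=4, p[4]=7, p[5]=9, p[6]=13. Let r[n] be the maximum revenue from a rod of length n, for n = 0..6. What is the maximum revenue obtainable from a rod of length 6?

   n    0    1    2    3    4    5    6
r[n]    0    2    4    6    8   10   13

13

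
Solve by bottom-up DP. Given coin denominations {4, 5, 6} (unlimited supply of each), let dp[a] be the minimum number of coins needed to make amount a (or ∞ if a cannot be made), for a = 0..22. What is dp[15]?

3

 a  0  1  2  3  4  5  6  7  8  9 10 11 12 13 14 15 16 17 18 19 20 21 22
dp  0  -  -  -  1  1  1  -  2  2  2  2  2  3  3  3  3  3  3  4  4  4  4
(- denotes ∞ / unreachable)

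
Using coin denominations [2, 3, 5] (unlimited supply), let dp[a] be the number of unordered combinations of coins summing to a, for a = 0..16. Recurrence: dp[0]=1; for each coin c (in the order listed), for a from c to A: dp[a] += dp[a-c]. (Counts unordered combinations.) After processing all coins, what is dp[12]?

after  coin     0     1     2     3     4     5     6     7     8     9    10    11    12    13    14    15    16
          2     1     0     1     0     1     0     1     0     1     0     1     0     1     0     1     0     1
          3     1     0     1     1     1     1     2     1     2     2     2     2     3     2     3     3     3
          5     1     0     1     1     1     2     2     2     3     3     4     4     5     5     6     7     7

5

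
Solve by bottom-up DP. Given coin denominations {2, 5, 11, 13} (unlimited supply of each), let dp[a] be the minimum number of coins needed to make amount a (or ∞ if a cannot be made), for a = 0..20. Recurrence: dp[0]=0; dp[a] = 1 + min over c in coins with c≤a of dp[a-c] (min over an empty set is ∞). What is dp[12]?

 a  0  1  2  3  4  5  6  7  8  9 10 11 12 13 14 15 16 17 18 19 20
dp  0  -  1  -  2  1  3  2  4  3  2  1  3  1  4  2  2  3  2  4  3
(- denotes ∞ / unreachable)

3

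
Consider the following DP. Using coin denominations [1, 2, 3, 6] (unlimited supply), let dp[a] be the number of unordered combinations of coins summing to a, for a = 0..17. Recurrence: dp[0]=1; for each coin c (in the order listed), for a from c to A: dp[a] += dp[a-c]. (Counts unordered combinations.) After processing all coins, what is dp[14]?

36

after  coin     0     1     2     3     4     5     6     7     8     9    10    11    12    13    14    15    16    17
          1     1     1     1     1     1     1     1     1     1     1     1     1     1     1     1     1     1     1
          2     1     1     2     2     3     3     4     4     5     5     6     6     7     7     8     8     9     9
          3     1     1     2     3     4     5     7     8    10    12    14    16    19    21    24    27    30    33
          6     1     1     2     3     4     5     8     9    12    15    18    21    27    30    36    42    48    54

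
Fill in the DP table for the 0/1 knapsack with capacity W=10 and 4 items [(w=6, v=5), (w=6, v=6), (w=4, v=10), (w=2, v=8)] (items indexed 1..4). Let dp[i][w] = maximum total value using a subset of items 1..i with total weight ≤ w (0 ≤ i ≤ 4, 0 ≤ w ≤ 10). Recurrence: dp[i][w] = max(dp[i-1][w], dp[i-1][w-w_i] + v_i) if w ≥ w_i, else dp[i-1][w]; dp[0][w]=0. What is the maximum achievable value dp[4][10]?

i\w   0   1   2   3   4   5   6   7   8   9  10
  0   0   0   0   0   0   0   0   0   0   0   0
  1   0   0   0   0   0   0   5   5   5   5   5
  2   0   0   0   0   0   0   6   6   6   6   6
  3   0   0   0   0  10  10  10  10  10  10  16
  4   0   0   8   8  10  10  18  18  18  18  18

18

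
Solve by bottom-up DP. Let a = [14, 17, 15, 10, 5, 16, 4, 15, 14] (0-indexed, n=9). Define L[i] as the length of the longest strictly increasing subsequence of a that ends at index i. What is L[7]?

2

   i    0    1    2    3    4    5    6    7    8
a[i]   14   17   15   10    5   16    4   15   14
L[i]    1    2    2    1    1    3    1    2    2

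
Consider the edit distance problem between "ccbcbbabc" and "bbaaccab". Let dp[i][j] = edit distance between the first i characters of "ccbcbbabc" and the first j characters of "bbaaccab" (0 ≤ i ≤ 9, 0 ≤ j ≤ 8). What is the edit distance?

   ''  b  b  a  a  c  c  a  b
''  0  1  2  3  4  5  6  7  8
 c  1  1  2  3  4  4  5  6  7
 c  2  2  2  3  4  4  4  5  6
 b  3  2  2  3  4  5  5  5  5
 c  4  3  3  3  4  4  5  6  6
 b  5  4  3  4  4  5  5  6  6
 b  6  5  4  4  5  5  6  6  6
 a  7  6  5  4  4  5  6  6  7
 b  8  7  6  5  5  5  6  7  6
 c  9  8  7  6  6  5  5  6  7

7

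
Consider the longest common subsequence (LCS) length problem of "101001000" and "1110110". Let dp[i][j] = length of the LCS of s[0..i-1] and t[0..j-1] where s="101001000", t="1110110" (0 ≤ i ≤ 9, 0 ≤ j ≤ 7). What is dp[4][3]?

   ''  1  1  1  0  1  1  0
''  0  0  0  0  0  0  0  0
 1  0  1  1  1  1  1  1  1
 0  0  1  1  1  2  2  2  2
 1  0  1  2  2  2  3  3  3
 0  0  1  2  2  3  3  3  4
 0  0  1  2  2  3  3  3  4
 1  0  1  2  3  3  4  4  4
 0  0  1  2  3  4  4  4  5
 0  0  1  2  3  4  4  4  5
 0  0  1  2  3  4  4  4  5

2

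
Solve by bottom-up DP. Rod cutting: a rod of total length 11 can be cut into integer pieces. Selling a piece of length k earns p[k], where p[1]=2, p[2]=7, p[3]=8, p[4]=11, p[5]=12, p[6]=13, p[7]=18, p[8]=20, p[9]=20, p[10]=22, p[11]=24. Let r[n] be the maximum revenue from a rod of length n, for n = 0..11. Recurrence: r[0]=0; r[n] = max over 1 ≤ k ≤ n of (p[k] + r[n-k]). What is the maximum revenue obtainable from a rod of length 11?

37

   n    0    1    2    3    4    5    6    7    8    9   10   11
r[n]    0    2    7    9   14   16   21   23   28   30   35   37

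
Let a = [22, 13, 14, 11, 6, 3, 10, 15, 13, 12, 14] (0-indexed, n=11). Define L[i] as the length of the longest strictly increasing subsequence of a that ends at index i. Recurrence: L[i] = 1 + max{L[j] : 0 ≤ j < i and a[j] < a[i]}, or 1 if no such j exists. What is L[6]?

   i    0    1    2    3    4    5    6    7    8    9   10
a[i]   22   13   14   11    6    3   10   15   13   12   14
L[i]    1    1    2    1    1    1    2    3    3    3    4

2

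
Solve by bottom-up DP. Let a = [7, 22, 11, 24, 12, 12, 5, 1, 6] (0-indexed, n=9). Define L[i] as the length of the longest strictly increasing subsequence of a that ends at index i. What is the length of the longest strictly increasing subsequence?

   i    0    1    2    3    4    5    6    7    8
a[i]    7   22   11   24   12   12    5    1    6
L[i]    1    2    2    3    3    3    1    1    2

3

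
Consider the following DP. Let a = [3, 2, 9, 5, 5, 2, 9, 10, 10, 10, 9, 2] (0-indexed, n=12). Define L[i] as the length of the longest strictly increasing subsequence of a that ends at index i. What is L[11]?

   i    0    1    2    3    4    5    6    7    8    9   10   11
a[i]    3    2    9    5    5    2    9   10   10   10    9    2
L[i]    1    1    2    2    2    1    3    4    4    4    3    1

1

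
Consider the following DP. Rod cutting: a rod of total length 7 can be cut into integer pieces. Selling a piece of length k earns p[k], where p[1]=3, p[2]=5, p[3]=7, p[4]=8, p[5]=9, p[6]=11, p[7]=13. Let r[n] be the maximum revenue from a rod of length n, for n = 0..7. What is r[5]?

   n    0    1    2    3    4    5    6    7
r[n]    0    3    6    9   12   15   18   21

15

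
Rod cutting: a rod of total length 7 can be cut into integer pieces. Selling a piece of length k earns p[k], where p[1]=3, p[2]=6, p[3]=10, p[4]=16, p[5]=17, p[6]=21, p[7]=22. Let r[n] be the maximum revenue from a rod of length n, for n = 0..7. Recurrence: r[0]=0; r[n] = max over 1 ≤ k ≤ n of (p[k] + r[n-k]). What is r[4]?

   n    0    1    2    3    4    5    6    7
r[n]    0    3    6   10   16   19   22   26

16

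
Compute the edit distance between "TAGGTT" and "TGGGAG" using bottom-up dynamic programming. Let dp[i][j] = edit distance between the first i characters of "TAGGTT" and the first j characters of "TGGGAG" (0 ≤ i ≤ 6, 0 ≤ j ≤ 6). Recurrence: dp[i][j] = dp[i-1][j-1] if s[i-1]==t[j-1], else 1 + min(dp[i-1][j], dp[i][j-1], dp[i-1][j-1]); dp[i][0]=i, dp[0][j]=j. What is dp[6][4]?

3

   ''  T  G  G  G  A  G
''  0  1  2  3  4  5  6
 T  1  0  1  2  3  4  5
 A  2  1  1  2  3  3  4
 G  3  2  1  1  2  3  3
 G  4  3  2  1  1  2  3
 T  5  4  3  2  2  2  3
 T  6  5  4  3  3  3  3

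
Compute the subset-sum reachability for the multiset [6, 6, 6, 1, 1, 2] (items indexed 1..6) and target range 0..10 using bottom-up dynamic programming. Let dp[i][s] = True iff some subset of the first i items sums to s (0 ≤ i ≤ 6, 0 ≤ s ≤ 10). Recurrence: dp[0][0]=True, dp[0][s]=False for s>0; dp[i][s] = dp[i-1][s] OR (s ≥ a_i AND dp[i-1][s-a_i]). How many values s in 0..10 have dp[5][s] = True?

6

i\s   0   1   2   3   4   5   6   7   8   9  10
  0   T   F   F   F   F   F   F   F   F   F   F
  1   T   F   F   F   F   F   T   F   F   F   F
  2   T   F   F   F   F   F   T   F   F   F   F
  3   T   F   F   F   F   F   T   F   F   F   F
  4   T   T   F   F   F   F   T   T   F   F   F
  5   T   T   T   F   F   F   T   T   T   F   F
  6   T   T   T   T   T   F   T   T   T   T   T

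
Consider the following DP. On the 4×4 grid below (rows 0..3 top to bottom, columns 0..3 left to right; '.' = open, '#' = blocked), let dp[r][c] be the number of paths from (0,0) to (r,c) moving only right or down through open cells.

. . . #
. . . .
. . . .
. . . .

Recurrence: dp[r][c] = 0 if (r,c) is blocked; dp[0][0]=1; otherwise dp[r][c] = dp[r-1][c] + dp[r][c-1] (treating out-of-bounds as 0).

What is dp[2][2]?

r\c   0   1   2   3
  0   1   1   1   0
  1   1   2   3   3
  2   1   3   6   9
  3   1   4  10  19

6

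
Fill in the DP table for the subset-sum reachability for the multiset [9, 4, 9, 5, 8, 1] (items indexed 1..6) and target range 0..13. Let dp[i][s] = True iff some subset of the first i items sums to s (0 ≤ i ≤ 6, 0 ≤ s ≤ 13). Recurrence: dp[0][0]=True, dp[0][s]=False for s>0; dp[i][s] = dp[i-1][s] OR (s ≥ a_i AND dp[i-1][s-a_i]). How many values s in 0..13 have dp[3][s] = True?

4

i\s   0   1   2   3   4   5   6   7   8   9  10  11  12  13
  0   T   F   F   F   F   F   F   F   F   F   F   F   F   F
  1   T   F   F   F   F   F   F   F   F   T   F   F   F   F
  2   T   F   F   F   T   F   F   F   F   T   F   F   F   T
  3   T   F   F   F   T   F   F   F   F   T   F   F   F   T
  4   T   F   F   F   T   T   F   F   F   T   F   F   F   T
  5   T   F   F   F   T   T   F   F   T   T   F   F   T   T
  6   T   T   F   F   T   T   T   F   T   T   T   F   T   T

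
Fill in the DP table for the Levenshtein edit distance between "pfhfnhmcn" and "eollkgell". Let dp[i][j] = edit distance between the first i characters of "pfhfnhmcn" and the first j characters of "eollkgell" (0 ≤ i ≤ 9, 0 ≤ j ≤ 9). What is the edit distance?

9

   ''  e  o  l  l  k  g  e  l  l
''  0  1  2  3  4  5  6  7  8  9
 p  1  1  2  3  4  5  6  7  8  9
 f  2  2  2  3  4  5  6  7  8  9
 h  3  3  3  3  4  5  6  7  8  9
 f  4  4  4  4  4  5  6  7  8  9
 n  5  5  5  5  5  5  6  7  8  9
 h  6  6  6  6  6  6  6  7  8  9
 m  7  7  7  7  7  7  7  7  8  9
 c  8  8  8  8  8  8  8  8  8  9
 n  9  9  9  9  9  9  9  9  9  9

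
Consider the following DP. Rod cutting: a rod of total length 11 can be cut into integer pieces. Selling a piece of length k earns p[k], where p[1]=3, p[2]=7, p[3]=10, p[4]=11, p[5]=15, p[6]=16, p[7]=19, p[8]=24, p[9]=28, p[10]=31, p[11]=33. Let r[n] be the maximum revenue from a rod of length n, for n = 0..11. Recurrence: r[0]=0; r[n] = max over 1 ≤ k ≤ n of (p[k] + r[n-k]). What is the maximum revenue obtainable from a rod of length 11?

38

   n    0    1    2    3    4    5    6    7    8    9   10   11
r[n]    0    3    7   10   14   17   21   24   28   31   35   38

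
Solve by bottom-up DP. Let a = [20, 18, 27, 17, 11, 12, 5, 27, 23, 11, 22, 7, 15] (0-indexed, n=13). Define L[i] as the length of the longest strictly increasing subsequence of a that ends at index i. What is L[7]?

3

   i    0    1    2    3    4    5    6    7    8    9   10   11   12
a[i]   20   18   27   17   11   12    5   27   23   11   22    7   15
L[i]    1    1    2    1    1    2    1    3    3    2    3    2    3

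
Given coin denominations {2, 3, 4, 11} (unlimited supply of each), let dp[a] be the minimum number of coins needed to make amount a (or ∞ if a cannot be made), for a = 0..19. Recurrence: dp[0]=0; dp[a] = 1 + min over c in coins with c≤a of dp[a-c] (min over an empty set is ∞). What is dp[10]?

 a  0  1  2  3  4  5  6  7  8  9 10 11 12 13 14 15 16 17 18 19
dp  0  -  1  1  1  2  2  2  2  3  3  1  3  2  2  2  3  3  3  3
(- denotes ∞ / unreachable)

3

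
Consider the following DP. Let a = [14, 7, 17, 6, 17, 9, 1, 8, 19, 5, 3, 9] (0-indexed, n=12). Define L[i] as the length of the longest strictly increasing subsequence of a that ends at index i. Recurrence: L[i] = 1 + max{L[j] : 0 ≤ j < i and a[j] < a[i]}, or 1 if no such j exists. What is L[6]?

   i    0    1    2    3    4    5    6    7    8    9   10   11
a[i]   14    7   17    6   17    9    1    8   19    5    3    9
L[i]    1    1    2    1    2    2    1    2    3    2    2    3

1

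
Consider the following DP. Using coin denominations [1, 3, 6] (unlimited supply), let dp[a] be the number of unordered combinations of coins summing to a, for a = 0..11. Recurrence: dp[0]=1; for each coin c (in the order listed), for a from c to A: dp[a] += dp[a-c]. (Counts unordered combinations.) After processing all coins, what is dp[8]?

after  coin     0     1     2     3     4     5     6     7     8     9    10    11
          1     1     1     1     1     1     1     1     1     1     1     1     1
          3     1     1     1     2     2     2     3     3     3     4     4     4
          6     1     1     1     2     2     2     4     4     4     6     6     6

4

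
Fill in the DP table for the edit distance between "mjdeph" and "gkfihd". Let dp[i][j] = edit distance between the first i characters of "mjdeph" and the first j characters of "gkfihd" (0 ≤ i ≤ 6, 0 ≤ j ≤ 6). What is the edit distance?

   ''  g  k  f  i  h  d
''  0  1  2  3  4  5  6
 m  1  1  2  3  4  5  6
 j  2  2  2  3  4  5  6
 d  3  3  3  3  4  5  5
 e  4  4  4  4  4  5  6
 p  5  5  5  5  5  5  6
 h  6  6  6  6  6  5  6

6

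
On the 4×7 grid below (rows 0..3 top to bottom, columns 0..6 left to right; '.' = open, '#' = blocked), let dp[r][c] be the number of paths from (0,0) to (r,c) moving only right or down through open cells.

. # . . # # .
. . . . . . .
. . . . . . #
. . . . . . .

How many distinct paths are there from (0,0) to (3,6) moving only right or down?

r\c   0   1   2   3   4   5   6
  0   1   0   0   0   0   0   0
  1   1   1   1   1   1   1   1
  2   1   2   3   4   5   6   0
  3   1   3   6  10  15  21  21

21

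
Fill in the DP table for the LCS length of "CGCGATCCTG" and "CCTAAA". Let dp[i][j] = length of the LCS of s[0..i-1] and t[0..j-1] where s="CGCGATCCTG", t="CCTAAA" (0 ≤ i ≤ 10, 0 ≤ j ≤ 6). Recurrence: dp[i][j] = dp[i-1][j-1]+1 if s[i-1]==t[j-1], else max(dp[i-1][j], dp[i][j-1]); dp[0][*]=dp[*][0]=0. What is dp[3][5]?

   ''  C  C  T  A  A  A
''  0  0  0  0  0  0  0
 C  0  1  1  1  1  1  1
 G  0  1  1  1  1  1  1
 C  0  1  2  2  2  2  2
 G  0  1  2  2  2  2  2
 A  0  1  2  2  3  3  3
 T  0  1  2  3  3  3  3
 C  0  1  2  3  3  3  3
 C  0  1  2  3  3  3  3
 T  0  1  2  3  3  3  3
 G  0  1  2  3  3  3  3

2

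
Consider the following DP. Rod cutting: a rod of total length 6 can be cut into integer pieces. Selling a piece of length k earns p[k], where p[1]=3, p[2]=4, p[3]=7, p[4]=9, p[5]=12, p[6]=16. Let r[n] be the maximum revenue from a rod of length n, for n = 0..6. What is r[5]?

15

   n    0    1    2    3    4    5    6
r[n]    0    3    6    9   12   15   18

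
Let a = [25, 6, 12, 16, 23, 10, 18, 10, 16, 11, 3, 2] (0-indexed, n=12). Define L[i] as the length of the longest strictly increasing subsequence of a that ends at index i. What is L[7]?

2

   i    0    1    2    3    4    5    6    7    8    9   10   11
a[i]   25    6   12   16   23   10   18   10   16   11    3    2
L[i]    1    1    2    3    4    2    4    2    3    3    1    1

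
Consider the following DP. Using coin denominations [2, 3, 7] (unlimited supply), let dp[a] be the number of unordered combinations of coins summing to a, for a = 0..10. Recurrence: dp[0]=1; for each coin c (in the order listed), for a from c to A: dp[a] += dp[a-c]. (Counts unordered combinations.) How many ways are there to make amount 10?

after  coin     0     1     2     3     4     5     6     7     8     9    10
          2     1     0     1     0     1     0     1     0     1     0     1
          3     1     0     1     1     1     1     2     1     2     2     2
          7     1     0     1     1     1     1     2     2     2     3     3

3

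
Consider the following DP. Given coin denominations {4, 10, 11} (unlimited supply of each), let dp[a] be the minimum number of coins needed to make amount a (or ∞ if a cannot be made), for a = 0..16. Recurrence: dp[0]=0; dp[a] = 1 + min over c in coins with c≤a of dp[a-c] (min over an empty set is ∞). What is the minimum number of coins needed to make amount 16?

 a  0  1  2  3  4  5  6  7  8  9 10 11 12 13 14 15 16
dp  0  -  -  -  1  -  -  -  2  -  1  1  3  -  2  2  4
(- denotes ∞ / unreachable)

4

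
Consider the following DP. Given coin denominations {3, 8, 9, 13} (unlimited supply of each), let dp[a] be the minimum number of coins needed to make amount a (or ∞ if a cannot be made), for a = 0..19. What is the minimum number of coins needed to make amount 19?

 a  0  1  2  3  4  5  6  7  8  9 10 11 12 13 14 15 16 17 18 19
dp  0  -  -  1  -  -  2  -  1  1  -  2  2  1  3  3  2  2  2  3
(- denotes ∞ / unreachable)

3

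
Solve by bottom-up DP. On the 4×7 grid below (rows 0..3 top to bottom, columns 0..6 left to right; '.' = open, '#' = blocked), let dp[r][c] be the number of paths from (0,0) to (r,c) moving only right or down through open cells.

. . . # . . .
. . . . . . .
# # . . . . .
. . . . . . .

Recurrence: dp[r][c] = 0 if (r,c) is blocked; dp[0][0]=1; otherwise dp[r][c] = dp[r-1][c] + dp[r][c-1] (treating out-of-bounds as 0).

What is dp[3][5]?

30

r\c   0   1   2   3   4   5   6
  0   1   1   1   0   0   0   0
  1   1   2   3   3   3   3   3
  2   0   0   3   6   9  12  15
  3   0   0   3   9  18  30  45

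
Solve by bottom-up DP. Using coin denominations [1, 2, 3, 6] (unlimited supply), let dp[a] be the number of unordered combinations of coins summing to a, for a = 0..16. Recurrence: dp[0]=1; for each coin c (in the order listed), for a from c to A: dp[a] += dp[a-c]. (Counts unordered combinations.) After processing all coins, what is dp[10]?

after  coin     0     1     2     3     4     5     6     7     8     9    10    11    12    13    14    15    16
          1     1     1     1     1     1     1     1     1     1     1     1     1     1     1     1     1     1
          2     1     1     2     2     3     3     4     4     5     5     6     6     7     7     8     8     9
          3     1     1     2     3     4     5     7     8    10    12    14    16    19    21    24    27    30
          6     1     1     2     3     4     5     8     9    12    15    18    21    27    30    36    42    48

18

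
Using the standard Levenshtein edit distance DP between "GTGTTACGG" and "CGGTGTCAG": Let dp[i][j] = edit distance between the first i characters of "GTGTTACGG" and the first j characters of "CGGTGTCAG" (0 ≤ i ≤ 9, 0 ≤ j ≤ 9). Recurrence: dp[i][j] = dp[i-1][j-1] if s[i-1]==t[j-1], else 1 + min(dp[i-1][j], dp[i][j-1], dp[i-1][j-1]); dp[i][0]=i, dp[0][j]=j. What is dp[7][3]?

   ''  C  G  G  T  G  T  C  A  G
''  0  1  2  3  4  5  6  7  8  9
 G  1  1  1  2  3  4  5  6  7  8
 T  2  2  2  2  2  3  4  5  6  7
 G  3  3  2  2  3  2  3  4  5  6
 T  4  4  3  3  2  3  2  3  4  5
 T  5  5  4  4  3  3  3  3  4  5
 A  6  6  5  5  4  4  4  4  3  4
 C  7  6  6  6  5  5  5  4  4  4
 G  8  7  6  6  6  5  6  5  5  4
 G  9  8  7  6  7  6  6  6  6  5

6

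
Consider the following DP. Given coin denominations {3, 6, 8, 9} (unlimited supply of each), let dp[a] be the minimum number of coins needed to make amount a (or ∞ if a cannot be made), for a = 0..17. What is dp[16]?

2

 a  0  1  2  3  4  5  6  7  8  9 10 11 12 13 14 15 16 17
dp  0  -  -  1  -  -  1  -  1  1  -  2  2  -  2  2  2  2
(- denotes ∞ / unreachable)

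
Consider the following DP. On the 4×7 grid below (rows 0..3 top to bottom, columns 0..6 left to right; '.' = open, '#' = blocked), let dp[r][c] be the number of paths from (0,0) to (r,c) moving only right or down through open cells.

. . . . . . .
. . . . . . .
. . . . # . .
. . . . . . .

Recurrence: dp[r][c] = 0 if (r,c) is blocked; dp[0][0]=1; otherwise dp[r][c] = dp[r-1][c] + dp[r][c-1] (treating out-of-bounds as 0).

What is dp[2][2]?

6

r\c   0   1   2   3   4   5   6
  0   1   1   1   1   1   1   1
  1   1   2   3   4   5   6   7
  2   1   3   6  10   0   6  13
  3   1   4  10  20  20  26  39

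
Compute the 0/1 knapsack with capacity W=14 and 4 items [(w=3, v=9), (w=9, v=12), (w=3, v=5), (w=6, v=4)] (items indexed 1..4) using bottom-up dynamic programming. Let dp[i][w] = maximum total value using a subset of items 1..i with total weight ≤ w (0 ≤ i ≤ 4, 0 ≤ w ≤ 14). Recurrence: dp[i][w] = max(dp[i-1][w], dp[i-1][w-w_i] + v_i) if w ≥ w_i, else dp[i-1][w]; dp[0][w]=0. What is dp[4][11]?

i\w   0   1   2   3   4   5   6   7   8   9  10  11  12  13  14
  0   0   0   0   0   0   0   0   0   0   0   0   0   0   0   0
  1   0   0   0   9   9   9   9   9   9   9   9   9   9   9   9
  2   0   0   0   9   9   9   9   9   9  12  12  12  21  21  21
  3   0   0   0   9   9   9  14  14  14  14  14  14  21  21  21
  4   0   0   0   9   9   9  14  14  14  14  14  14  21  21  21

14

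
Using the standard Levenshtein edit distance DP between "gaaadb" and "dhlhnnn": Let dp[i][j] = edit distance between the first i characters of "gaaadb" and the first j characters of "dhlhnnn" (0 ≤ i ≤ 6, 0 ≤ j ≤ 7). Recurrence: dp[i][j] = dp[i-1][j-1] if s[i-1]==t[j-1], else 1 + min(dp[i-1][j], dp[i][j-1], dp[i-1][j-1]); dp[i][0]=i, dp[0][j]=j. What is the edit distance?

7

   ''  d  h  l  h  n  n  n
''  0  1  2  3  4  5  6  7
 g  1  1  2  3  4  5  6  7
 a  2  2  2  3  4  5  6  7
 a  3  3  3  3  4  5  6  7
 a  4  4  4  4  4  5  6  7
 d  5  4  5  5  5  5  6  7
 b  6  5  5  6  6  6  6  7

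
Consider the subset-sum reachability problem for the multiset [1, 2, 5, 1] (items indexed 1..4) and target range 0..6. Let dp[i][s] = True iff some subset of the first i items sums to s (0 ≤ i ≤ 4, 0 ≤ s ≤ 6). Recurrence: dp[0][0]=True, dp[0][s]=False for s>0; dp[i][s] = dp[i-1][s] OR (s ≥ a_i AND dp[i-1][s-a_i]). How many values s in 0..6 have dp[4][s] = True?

i\s   0   1   2   3   4   5   6
  0   T   F   F   F   F   F   F
  1   T   T   F   F   F   F   F
  2   T   T   T   T   F   F   F
  3   T   T   T   T   F   T   T
  4   T   T   T   T   T   T   T

7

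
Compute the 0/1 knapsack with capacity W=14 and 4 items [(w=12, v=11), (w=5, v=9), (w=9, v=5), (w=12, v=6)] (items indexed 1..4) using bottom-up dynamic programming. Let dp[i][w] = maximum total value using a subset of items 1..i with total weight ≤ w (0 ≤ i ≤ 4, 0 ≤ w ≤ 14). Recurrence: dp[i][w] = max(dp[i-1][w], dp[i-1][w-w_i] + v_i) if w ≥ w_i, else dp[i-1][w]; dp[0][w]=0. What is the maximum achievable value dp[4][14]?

14

i\w   0   1   2   3   4   5   6   7   8   9  10  11  12  13  14
  0   0   0   0   0   0   0   0   0   0   0   0   0   0   0   0
  1   0   0   0   0   0   0   0   0   0   0   0   0  11  11  11
  2   0   0   0   0   0   9   9   9   9   9   9   9  11  11  11
  3   0   0   0   0   0   9   9   9   9   9   9   9  11  11  14
  4   0   0   0   0   0   9   9   9   9   9   9   9  11  11  14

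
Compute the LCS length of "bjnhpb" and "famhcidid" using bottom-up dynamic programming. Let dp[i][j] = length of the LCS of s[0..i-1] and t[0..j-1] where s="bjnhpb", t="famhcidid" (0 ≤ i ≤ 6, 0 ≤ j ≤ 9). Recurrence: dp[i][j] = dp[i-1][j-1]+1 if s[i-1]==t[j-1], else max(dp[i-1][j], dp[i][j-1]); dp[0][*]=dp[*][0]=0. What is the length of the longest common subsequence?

1

   ''  f  a  m  h  c  i  d  i  d
''  0  0  0  0  0  0  0  0  0  0
 b  0  0  0  0  0  0  0  0  0  0
 j  0  0  0  0  0  0  0  0  0  0
 n  0  0  0  0  0  0  0  0  0  0
 h  0  0  0  0  1  1  1  1  1  1
 p  0  0  0  0  1  1  1  1  1  1
 b  0  0  0  0  1  1  1  1  1  1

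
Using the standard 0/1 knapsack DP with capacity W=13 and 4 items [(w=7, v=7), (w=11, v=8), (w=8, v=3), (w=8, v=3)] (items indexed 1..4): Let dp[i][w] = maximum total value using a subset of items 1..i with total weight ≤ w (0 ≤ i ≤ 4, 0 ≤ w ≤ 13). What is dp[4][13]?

i\w   0   1   2   3   4   5   6   7   8   9  10  11  12  13
  0   0   0   0   0   0   0   0   0   0   0   0   0   0   0
  1   0   0   0   0   0   0   0   7   7   7   7   7   7   7
  2   0   0   0   0   0   0   0   7   7   7   7   8   8   8
  3   0   0   0   0   0   0   0   7   7   7   7   8   8   8
  4   0   0   0   0   0   0   0   7   7   7   7   8   8   8

8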